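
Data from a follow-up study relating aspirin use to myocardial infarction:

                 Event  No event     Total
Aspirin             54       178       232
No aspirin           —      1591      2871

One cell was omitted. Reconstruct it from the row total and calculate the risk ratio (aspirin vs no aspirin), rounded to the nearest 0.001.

The missing cell is in the unexposed row: 2871 − 1591 = 1280.
So a = 54, b = 178, c = 1280, d = 1591.
RR = [a/(a+b)] / [c/(c+d)] = (54/232) / (1280/2871) = 0.23276/0.44584 = 0.52207

0.522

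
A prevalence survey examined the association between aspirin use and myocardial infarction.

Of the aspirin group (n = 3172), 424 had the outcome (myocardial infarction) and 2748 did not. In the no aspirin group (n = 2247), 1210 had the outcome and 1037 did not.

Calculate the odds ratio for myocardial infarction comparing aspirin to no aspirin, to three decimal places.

From the description: a = 424, b = 2748, c = 1210, d = 1037.
OR = (a·d)/(b·c) = (424 × 1037) / (2748 × 1210) = 439688 / 3325080 = 0.13223
Exposure is associated with lower odds of myocardial infarction (OR = 0.13 < 1).

0.132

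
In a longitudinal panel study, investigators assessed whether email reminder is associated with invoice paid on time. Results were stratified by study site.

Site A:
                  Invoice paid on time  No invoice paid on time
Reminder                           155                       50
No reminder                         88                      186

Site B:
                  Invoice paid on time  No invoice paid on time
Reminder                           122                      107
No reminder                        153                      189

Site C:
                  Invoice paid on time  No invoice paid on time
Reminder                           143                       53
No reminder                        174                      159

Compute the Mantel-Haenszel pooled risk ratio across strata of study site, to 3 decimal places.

1.540

RR_MH = Σ(aᵢ·n₀ᵢ/nᵢ) / Σ(cᵢ·n₁ᵢ/nᵢ), with n₁ᵢ = aᵢ+bᵢ (exposed), n₀ᵢ = cᵢ+dᵢ (unexposed), nᵢ = n₁ᵢ+n₀ᵢ.
Stratum 1 (Site A): n₁ = 205, n₀ = 274, n = 479; a·n₀/n = 155·274/479 = 88.6639; c·n₁/n = 88·205/479 = 37.6618
Stratum 2 (Site B): n₁ = 229, n₀ = 342, n = 571; a·n₀/n = 122·342/571 = 73.0718; c·n₁/n = 153·229/571 = 61.3608
Stratum 3 (Site C): n₁ = 196, n₀ = 333, n = 529; a·n₀/n = 143·333/529 = 90.0170; c·n₁/n = 174·196/529 = 64.4688
RR_MH = (88.6639 + 73.0718 + 90.0170) / (37.6618 + 61.3608 + 64.4688) = 251.7527 / 163.4914 = 1.53985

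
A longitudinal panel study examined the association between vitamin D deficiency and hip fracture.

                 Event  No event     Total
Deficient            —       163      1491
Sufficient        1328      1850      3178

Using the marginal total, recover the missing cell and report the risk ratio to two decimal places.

2.13

The missing cell is in the exposed row: 1491 − 163 = 1328.
So a = 1328, b = 163, c = 1328, d = 1850.
RR = [a/(a+b)] / [c/(c+d)] = (1328/1491) / (1328/3178) = 0.89068/0.41787 = 2.13146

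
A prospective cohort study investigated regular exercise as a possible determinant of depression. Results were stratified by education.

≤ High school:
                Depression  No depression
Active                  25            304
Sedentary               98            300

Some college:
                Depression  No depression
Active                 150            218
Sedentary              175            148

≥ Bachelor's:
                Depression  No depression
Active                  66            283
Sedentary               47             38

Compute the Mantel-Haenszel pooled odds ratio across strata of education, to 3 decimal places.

OR_MH = Σ(aᵢdᵢ/nᵢ) / Σ(bᵢcᵢ/nᵢ), where nᵢ is the stratum total.
Stratum 1 (≤ High school): n = 727; a·d/n = 25·300/727 = 10.3164; b·c/n = 304·98/727 = 40.9794
Stratum 2 (Some college): n = 691; a·d/n = 150·148/691 = 32.1274; b·c/n = 218·175/691 = 55.2098
Stratum 3 (≥ Bachelor's): n = 434; a·d/n = 66·38/434 = 5.7788; b·c/n = 283·47/434 = 30.6475
OR_MH = (10.3164 + 32.1274 + 5.7788) / (40.9794 + 55.2098 + 30.6475) = 48.2225 / 126.8367 = 0.38019

0.380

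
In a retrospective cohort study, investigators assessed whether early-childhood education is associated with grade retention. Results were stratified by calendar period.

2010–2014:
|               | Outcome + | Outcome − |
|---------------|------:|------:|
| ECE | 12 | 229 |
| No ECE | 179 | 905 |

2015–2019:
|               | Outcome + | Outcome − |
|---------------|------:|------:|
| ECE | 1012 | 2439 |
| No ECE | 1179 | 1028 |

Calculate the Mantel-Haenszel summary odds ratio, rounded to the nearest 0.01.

0.36

OR_MH = Σ(aᵢdᵢ/nᵢ) / Σ(bᵢcᵢ/nᵢ), where nᵢ is the stratum total.
Stratum 1 (2010–2014): n = 1325; a·d/n = 12·905/1325 = 8.1962; b·c/n = 229·179/1325 = 30.9366
Stratum 2 (2015–2019): n = 5658; a·d/n = 1012·1028/5658 = 183.8699; b·c/n = 2439·1179/5658 = 508.2328
OR_MH = (8.1962 + 183.8699) / (30.9366 + 508.2328) = 192.0661 / 539.1694 = 0.35623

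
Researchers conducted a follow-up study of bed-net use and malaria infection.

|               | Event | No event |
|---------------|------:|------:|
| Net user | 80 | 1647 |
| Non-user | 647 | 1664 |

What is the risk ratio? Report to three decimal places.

0.165

Cells: a = 80, b = 1647, c = 647, d = 1664.
Risk in exposed = 80/1727 = 0.04632; risk in unexposed = 647/2311 = 0.27997.
RR = 0.04632 / 0.27997 = 0.16546
The risk is 83% lower among the exposed than among the unexposed.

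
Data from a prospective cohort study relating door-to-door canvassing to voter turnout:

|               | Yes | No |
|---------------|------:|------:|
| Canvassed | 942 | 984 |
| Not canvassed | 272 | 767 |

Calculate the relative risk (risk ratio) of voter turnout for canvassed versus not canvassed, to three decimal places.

Cells: a = 942, b = 984, c = 272, d = 767.
Risk in exposed = 942/1926 = 0.48910; risk in unexposed = 272/1039 = 0.26179.
RR = 0.48910 / 0.26179 = 1.86828
The risk among the exposed is 1.87 times that among the unexposed.

1.868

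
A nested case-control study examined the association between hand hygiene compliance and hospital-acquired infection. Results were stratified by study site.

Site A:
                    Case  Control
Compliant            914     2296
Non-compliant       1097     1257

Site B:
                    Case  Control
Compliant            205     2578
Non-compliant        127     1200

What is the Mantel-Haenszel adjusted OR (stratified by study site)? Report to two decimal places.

OR_MH = Σ(aᵢdᵢ/nᵢ) / Σ(bᵢcᵢ/nᵢ), where nᵢ is the stratum total.
Stratum 1 (Site A): n = 5564; a·d/n = 914·1257/5564 = 206.4878; b·c/n = 2296·1097/5564 = 452.6801
Stratum 2 (Site B): n = 4110; a·d/n = 205·1200/4110 = 59.8540; b·c/n = 2578·127/4110 = 79.6608
OR_MH = (206.4878 + 59.8540) / (452.6801 + 79.6608) = 266.3418 / 532.3409 = 0.50032

0.50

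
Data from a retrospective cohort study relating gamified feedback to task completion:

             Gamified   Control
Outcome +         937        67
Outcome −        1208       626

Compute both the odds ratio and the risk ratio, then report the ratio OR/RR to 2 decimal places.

Reading the table with exposure as columns: a = 937 (Gamified, case), b = 1208 (Gamified, non-case), c = 67 (Control, case), d = 626.
OR = (937·626)/(1208·67) = 586562/80936 = 7.24723
Risk in exposed = 937/2145 = 0.43683; risk in unexposed = 67/693 = 0.09668; RR = 4.51825
OR/RR = 7.24723 / 4.51825 = 1.60399
The outcome is not rare, so the OR lies further from 1 than the RR.

1.60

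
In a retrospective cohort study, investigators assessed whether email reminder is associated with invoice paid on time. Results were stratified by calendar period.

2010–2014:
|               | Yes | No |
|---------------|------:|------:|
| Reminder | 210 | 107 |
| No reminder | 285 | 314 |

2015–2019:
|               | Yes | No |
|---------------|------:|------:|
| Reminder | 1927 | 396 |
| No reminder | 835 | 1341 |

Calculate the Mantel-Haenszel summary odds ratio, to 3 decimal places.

6.053

OR_MH = Σ(aᵢdᵢ/nᵢ) / Σ(bᵢcᵢ/nᵢ), where nᵢ is the stratum total.
Stratum 1 (2010–2014): n = 916; a·d/n = 210·314/916 = 71.9869; b·c/n = 107·285/916 = 33.2915
Stratum 2 (2015–2019): n = 4499; a·d/n = 1927·1341/4499 = 574.3736; b·c/n = 396·835/4499 = 73.4963
OR_MH = (71.9869 + 574.3736) / (33.2915 + 73.4963) = 646.3605 / 106.7878 = 6.05276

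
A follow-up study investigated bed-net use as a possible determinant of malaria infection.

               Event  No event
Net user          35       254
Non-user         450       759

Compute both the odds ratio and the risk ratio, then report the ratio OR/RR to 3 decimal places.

Cells: a = 35, b = 254, c = 450, d = 759.
OR = (35·759)/(254·450) = 26565/114300 = 0.23241
Risk in exposed = 35/289 = 0.12111; risk in unexposed = 450/1209 = 0.37221; RR = 0.32537
OR/RR = 0.23241 / 0.32537 = 0.71430
The outcome is not rare, so the OR lies further from 1 than the RR.

0.714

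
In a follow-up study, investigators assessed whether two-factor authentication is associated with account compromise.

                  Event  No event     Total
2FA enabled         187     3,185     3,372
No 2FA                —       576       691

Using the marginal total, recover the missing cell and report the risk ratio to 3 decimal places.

0.333

The missing cell is in the unexposed row: 691 − 576 = 115.
So a = 187, b = 3185, c = 115, d = 576.
RR = [a/(a+b)] / [c/(c+d)] = (187/3372) / (115/691) = 0.05546/0.16643 = 0.33322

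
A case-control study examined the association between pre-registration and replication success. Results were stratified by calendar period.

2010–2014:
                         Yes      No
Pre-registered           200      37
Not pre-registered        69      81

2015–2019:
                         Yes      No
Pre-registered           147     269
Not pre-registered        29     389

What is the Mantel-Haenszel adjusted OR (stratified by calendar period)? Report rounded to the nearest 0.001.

OR_MH = Σ(aᵢdᵢ/nᵢ) / Σ(bᵢcᵢ/nᵢ), where nᵢ is the stratum total.
Stratum 1 (2010–2014): n = 387; a·d/n = 200·81/387 = 41.8605; b·c/n = 37·69/387 = 6.5969
Stratum 2 (2015–2019): n = 834; a·d/n = 147·389/834 = 68.5647; b·c/n = 269·29/834 = 9.3537
OR_MH = (41.8605 + 68.5647) / (6.5969 + 9.3537) = 110.4252 / 15.9506 = 6.92294

6.923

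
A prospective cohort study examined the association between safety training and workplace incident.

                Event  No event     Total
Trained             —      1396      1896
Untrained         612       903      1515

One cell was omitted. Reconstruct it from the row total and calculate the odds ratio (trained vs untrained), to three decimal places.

0.528

The missing cell is in the exposed row: 1896 − 1396 = 500.
So a = 500, b = 1396, c = 612, d = 903.
OR = (a·d)/(b·c) = (500 × 903) / (1396 × 612) = 451500 / 854352 = 0.52847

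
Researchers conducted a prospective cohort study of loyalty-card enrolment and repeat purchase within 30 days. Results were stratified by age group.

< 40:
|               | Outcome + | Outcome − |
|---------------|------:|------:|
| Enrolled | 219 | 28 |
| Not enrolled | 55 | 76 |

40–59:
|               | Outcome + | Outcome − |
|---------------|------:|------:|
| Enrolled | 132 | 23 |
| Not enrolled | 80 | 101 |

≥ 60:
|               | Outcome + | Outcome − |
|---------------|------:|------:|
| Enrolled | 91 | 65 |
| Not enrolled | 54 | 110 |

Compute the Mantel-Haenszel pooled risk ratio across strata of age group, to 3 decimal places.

1.953

RR_MH = Σ(aᵢ·n₀ᵢ/nᵢ) / Σ(cᵢ·n₁ᵢ/nᵢ), with n₁ᵢ = aᵢ+bᵢ (exposed), n₀ᵢ = cᵢ+dᵢ (unexposed), nᵢ = n₁ᵢ+n₀ᵢ.
Stratum 1 (< 40): n₁ = 247, n₀ = 131, n = 378; a·n₀/n = 219·131/378 = 75.8968; c·n₁/n = 55·247/378 = 35.9392
Stratum 2 (40–59): n₁ = 155, n₀ = 181, n = 336; a·n₀/n = 132·181/336 = 71.1071; c·n₁/n = 80·155/336 = 36.9048
Stratum 3 (≥ 60): n₁ = 156, n₀ = 164, n = 320; a·n₀/n = 91·164/320 = 46.6375; c·n₁/n = 54·156/320 = 26.3250
RR_MH = (75.8968 + 71.1071 + 46.6375) / (35.9392 + 36.9048 + 26.3250) = 193.6415 / 99.1689 = 1.95264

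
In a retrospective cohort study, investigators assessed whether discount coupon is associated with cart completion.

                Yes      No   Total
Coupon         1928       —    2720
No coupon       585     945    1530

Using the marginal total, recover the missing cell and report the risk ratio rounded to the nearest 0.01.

The missing cell is in the exposed row: 2720 − 1928 = 792.
So a = 1928, b = 792, c = 585, d = 945.
RR = [a/(a+b)] / [c/(c+d)] = (1928/2720) / (585/1530) = 0.70882/0.38235 = 1.85385

1.85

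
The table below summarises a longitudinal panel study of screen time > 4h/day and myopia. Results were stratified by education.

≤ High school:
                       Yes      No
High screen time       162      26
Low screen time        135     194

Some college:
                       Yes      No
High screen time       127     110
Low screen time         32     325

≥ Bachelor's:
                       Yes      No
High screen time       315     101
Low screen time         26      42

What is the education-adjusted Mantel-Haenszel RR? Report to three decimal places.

RR_MH = Σ(aᵢ·n₀ᵢ/nᵢ) / Σ(cᵢ·n₁ᵢ/nᵢ), with n₁ᵢ = aᵢ+bᵢ (exposed), n₀ᵢ = cᵢ+dᵢ (unexposed), nᵢ = n₁ᵢ+n₀ᵢ.
Stratum 1 (≤ High school): n₁ = 188, n₀ = 329, n = 517; a·n₀/n = 162·329/517 = 103.0909; c·n₁/n = 135·188/517 = 49.0909
Stratum 2 (Some college): n₁ = 237, n₀ = 357, n = 594; a·n₀/n = 127·357/594 = 76.3283; c·n₁/n = 32·237/594 = 12.7677
Stratum 3 (≥ Bachelor's): n₁ = 416, n₀ = 68, n = 484; a·n₀/n = 315·68/484 = 44.2562; c·n₁/n = 26·416/484 = 22.3471
RR_MH = (103.0909 + 76.3283 + 44.2562) / (49.0909 + 12.7677 + 22.3471) = 223.6754 / 84.2057 = 2.65630

2.656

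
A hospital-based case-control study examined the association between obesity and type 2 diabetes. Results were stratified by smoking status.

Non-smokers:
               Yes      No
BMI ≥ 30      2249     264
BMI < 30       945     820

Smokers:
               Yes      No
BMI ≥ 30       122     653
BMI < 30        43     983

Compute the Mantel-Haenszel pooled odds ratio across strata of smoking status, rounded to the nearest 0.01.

6.73

OR_MH = Σ(aᵢdᵢ/nᵢ) / Σ(bᵢcᵢ/nᵢ), where nᵢ is the stratum total.
Stratum 1 (Non-smokers): n = 4278; a·d/n = 2249·820/4278 = 431.0846; b·c/n = 264·945/4278 = 58.3170
Stratum 2 (Smokers): n = 1801; a·d/n = 122·983/1801 = 66.5886; b·c/n = 653·43/1801 = 15.5908
OR_MH = (431.0846 + 66.5886) / (58.3170 + 15.5908) = 497.6732 / 73.9078 = 6.73371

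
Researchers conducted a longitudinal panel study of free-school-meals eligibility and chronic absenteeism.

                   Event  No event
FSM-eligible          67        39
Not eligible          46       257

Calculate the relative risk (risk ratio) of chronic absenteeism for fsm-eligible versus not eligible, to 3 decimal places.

4.163

Cells: a = 67, b = 39, c = 46, d = 257.
Risk in exposed = 67/106 = 0.63208; risk in unexposed = 46/303 = 0.15182.
RR = 0.63208 / 0.15182 = 4.16345
The risk among the exposed is 4.16 times that among the unexposed.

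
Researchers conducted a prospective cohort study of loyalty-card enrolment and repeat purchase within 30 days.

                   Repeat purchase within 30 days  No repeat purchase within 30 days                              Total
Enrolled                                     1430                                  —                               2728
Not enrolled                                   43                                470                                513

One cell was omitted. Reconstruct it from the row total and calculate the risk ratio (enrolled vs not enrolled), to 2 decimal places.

6.25

The missing cell is in the exposed row: 2728 − 1430 = 1298.
So a = 1430, b = 1298, c = 43, d = 470.
RR = [a/(a+b)] / [c/(c+d)] = (1430/2728) / (43/513) = 0.52419/0.08382 = 6.25375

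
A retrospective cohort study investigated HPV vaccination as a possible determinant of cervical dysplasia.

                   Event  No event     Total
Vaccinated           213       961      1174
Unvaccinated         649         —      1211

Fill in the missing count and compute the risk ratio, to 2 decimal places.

0.34

The missing cell is in the unexposed row: 1211 − 649 = 562.
So a = 213, b = 961, c = 649, d = 562.
RR = [a/(a+b)] / [c/(c+d)] = (213/1174) / (649/1211) = 0.18143/0.53592 = 0.33854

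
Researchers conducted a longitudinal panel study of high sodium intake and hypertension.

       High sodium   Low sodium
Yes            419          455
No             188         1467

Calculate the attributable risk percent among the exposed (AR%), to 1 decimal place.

Reading the table with exposure as columns: a = 419 (High sodium, case), b = 188 (High sodium, non-case), c = 455 (Low sodium, case), d = 1467.
Risk in exposed = 419/607 = 0.69028; risk in unexposed = 455/1922 = 0.23673.
RR = 0.69028/0.23673 = 2.91586
AR% = (RR − 1)/RR × 100 = (2.91586 − 1)/2.91586 × 100 = 65.7049%

65.7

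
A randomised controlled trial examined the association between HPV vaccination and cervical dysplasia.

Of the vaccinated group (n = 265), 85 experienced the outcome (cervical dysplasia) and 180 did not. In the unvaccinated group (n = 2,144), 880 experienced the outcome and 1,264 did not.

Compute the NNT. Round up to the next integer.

12

Risk in treated group = 85/265 = 0.32075; risk in control = 880/2144 = 0.41045.
Absolute risk reduction = 0.41045 − 0.32075 = 0.08969
NNT = 1 / ARR = 1 / 0.08969 = 11.149 → round up → 12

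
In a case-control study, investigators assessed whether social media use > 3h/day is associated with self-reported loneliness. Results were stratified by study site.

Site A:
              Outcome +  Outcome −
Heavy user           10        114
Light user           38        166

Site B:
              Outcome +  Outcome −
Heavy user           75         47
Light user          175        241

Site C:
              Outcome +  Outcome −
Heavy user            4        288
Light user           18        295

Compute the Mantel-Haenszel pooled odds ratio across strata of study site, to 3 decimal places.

1.096

OR_MH = Σ(aᵢdᵢ/nᵢ) / Σ(bᵢcᵢ/nᵢ), where nᵢ is the stratum total.
Stratum 1 (Site A): n = 328; a·d/n = 10·166/328 = 5.0610; b·c/n = 114·38/328 = 13.2073
Stratum 2 (Site B): n = 538; a·d/n = 75·241/538 = 33.5967; b·c/n = 47·175/538 = 15.2881
Stratum 3 (Site C): n = 605; a·d/n = 4·295/605 = 1.9504; b·c/n = 288·18/605 = 8.5686
OR_MH = (5.0610 + 33.5967 + 1.9504) / (13.2073 + 15.2881 + 8.5686) = 40.6080 / 37.0640 = 1.09562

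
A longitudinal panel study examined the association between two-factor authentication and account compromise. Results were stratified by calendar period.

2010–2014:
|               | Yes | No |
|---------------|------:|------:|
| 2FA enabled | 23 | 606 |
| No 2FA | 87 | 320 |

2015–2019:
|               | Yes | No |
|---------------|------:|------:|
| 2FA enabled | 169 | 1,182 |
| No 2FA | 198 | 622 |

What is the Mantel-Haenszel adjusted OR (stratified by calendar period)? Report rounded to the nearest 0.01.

OR_MH = Σ(aᵢdᵢ/nᵢ) / Σ(bᵢcᵢ/nᵢ), where nᵢ is the stratum total.
Stratum 1 (2010–2014): n = 1036; a·d/n = 23·320/1036 = 7.1042; b·c/n = 606·87/1036 = 50.8900
Stratum 2 (2015–2019): n = 2171; a·d/n = 169·622/2171 = 48.4192; b·c/n = 1182·198/2171 = 107.8010
OR_MH = (7.1042 + 48.4192) / (50.8900 + 107.8010) = 55.5234 / 158.6910 = 0.34988

0.35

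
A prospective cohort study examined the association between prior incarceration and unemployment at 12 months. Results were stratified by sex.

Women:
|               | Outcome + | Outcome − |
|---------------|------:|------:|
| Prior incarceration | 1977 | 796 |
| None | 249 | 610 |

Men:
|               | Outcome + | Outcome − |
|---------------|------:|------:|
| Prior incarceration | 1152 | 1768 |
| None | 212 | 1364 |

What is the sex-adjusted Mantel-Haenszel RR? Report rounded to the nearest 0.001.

2.658

RR_MH = Σ(aᵢ·n₀ᵢ/nᵢ) / Σ(cᵢ·n₁ᵢ/nᵢ), with n₁ᵢ = aᵢ+bᵢ (exposed), n₀ᵢ = cᵢ+dᵢ (unexposed), nᵢ = n₁ᵢ+n₀ᵢ.
Stratum 1 (Women): n₁ = 2773, n₀ = 859, n = 3632; a·n₀/n = 1977·859/3632 = 467.5779; c·n₁/n = 249·2773/3632 = 190.1093
Stratum 2 (Men): n₁ = 2920, n₀ = 1576, n = 4496; a·n₀/n = 1152·1576/4496 = 403.8149; c·n₁/n = 212·2920/4496 = 137.6868
RR_MH = (467.5779 + 403.8149) / (190.1093 + 137.6868) = 871.3929 / 327.7961 = 2.65834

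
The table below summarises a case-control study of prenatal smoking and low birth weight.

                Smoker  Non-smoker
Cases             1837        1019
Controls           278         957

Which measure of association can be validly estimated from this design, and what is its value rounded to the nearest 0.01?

Reading the table with exposure as columns: a = 1837 (Smoker, case), b = 278 (Smoker, non-case), c = 1019 (Non-smoker, case), d = 957.
This is a case-control study: participants were sampled on outcome status, so risks in the source population cannot be estimated directly — relative risk is not valid here. The odds ratio is the appropriate measure.
OR = (a·d)/(b·c) = (1837 × 957) / (278 × 1019) = 1758009 / 283282 = 6.20586

6.21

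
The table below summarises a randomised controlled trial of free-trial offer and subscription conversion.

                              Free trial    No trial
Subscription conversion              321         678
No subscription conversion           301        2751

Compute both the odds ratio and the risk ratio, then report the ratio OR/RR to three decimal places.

1.658

Reading the table with exposure as columns: a = 321 (Free trial, case), b = 301 (Free trial, non-case), c = 678 (No trial, case), d = 2751.
OR = (321·2751)/(301·678) = 883071/204078 = 4.32712
Risk in exposed = 321/622 = 0.51608; risk in unexposed = 678/3429 = 0.19773; RR = 2.61007
OR/RR = 4.32712 / 2.61007 = 1.65786
The outcome is not rare, so the OR lies further from 1 than the RR.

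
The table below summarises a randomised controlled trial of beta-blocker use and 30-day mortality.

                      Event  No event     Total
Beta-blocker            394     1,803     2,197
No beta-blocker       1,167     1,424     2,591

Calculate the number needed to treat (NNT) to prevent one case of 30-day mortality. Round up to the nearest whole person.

Risk in treated group = 394/2197 = 0.17934; risk in control = 1167/2591 = 0.45041.
Absolute risk reduction = 0.45041 − 0.17934 = 0.27107
NNT = 1 / ARR = 1 / 0.27107 = 3.689 → round up → 4

4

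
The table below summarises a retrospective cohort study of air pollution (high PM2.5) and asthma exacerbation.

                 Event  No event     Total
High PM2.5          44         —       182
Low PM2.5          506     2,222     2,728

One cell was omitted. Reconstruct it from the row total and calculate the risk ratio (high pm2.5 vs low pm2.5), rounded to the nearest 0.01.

The missing cell is in the exposed row: 182 − 44 = 138.
So a = 44, b = 138, c = 506, d = 2222.
RR = [a/(a+b)] / [c/(c+d)] = (44/182) / (506/2728) = 0.24176/0.18548 = 1.30339

1.30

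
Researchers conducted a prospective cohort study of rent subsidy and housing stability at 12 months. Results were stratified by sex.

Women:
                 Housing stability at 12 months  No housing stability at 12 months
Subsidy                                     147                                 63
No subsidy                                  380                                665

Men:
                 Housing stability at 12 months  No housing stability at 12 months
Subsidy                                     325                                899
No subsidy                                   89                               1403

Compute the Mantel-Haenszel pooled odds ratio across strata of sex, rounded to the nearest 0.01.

5.06

OR_MH = Σ(aᵢdᵢ/nᵢ) / Σ(bᵢcᵢ/nᵢ), where nᵢ is the stratum total.
Stratum 1 (Women): n = 1255; a·d/n = 147·665/1255 = 77.8924; b·c/n = 63·380/1255 = 19.0757
Stratum 2 (Men): n = 2716; a·d/n = 325·1403/2716 = 167.8848; b·c/n = 899·89/2716 = 29.4591
OR_MH = (77.8924 + 167.8848) / (19.0757 + 29.4591) = 245.7772 / 48.5348 = 5.06393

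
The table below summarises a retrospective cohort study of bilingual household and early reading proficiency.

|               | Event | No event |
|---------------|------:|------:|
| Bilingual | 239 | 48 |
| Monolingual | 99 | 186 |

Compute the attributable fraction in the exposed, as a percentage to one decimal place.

58.3

Cells: a = 239, b = 48, c = 99, d = 186.
Risk in exposed = 239/287 = 0.83275; risk in unexposed = 99/285 = 0.34737.
RR = 0.83275/0.34737 = 2.39732
AR% = (RR − 1)/RR × 100 = (2.39732 − 1)/2.39732 × 100 = 58.2867%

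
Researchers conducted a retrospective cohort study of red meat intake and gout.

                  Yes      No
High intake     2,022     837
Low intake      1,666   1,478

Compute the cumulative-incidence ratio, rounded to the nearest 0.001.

1.335

Cells: a = 2022, b = 837, c = 1666, d = 1478.
Risk in exposed = 2022/2859 = 0.70724; risk in unexposed = 1666/3144 = 0.52990.
RR = 0.70724 / 0.52990 = 1.33467
The risk among the exposed is 1.33 times that among the unexposed.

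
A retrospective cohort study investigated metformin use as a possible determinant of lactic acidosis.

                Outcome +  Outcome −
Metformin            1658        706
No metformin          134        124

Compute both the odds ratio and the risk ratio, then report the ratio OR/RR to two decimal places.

Cells: a = 1658, b = 706, c = 134, d = 124.
OR = (1658·124)/(706·134) = 205592/94604 = 2.17319
Risk in exposed = 1658/2364 = 0.70135; risk in unexposed = 134/258 = 0.51938; RR = 1.35037
OR/RR = 2.17319 / 1.35037 = 1.60933
The outcome is not rare, so the OR lies further from 1 than the RR.

1.61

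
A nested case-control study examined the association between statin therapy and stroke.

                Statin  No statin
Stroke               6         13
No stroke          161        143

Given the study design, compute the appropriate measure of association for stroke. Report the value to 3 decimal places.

Reading the table with exposure as columns: a = 6 (Statin, case), b = 161 (Statin, non-case), c = 13 (No statin, case), d = 143.
This is a nested case-control study: participants were sampled on outcome status, so risks in the source population cannot be estimated directly — relative risk is not valid here. The odds ratio is the appropriate measure.
OR = (a·d)/(b·c) = (6 × 143) / (161 × 13) = 858 / 2093 = 0.40994

0.410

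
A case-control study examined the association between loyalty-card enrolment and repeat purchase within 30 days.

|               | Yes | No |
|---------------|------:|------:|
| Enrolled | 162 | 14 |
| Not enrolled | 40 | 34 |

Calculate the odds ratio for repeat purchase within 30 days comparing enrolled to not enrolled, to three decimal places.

Cells: a = 162, b = 14, c = 40, d = 34.
OR = (a·d)/(b·c) = (162 × 34) / (14 × 40) = 5508 / 560 = 9.83571
The odds of repeat purchase within 30 days are about 9.84 times as high in the enrolled group.

9.836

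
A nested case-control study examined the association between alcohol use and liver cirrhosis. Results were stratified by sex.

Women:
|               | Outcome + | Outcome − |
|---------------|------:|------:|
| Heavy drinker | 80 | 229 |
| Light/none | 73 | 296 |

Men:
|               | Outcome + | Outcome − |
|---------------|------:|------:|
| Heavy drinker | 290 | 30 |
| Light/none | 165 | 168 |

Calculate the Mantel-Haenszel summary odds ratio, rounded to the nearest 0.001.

3.398

OR_MH = Σ(aᵢdᵢ/nᵢ) / Σ(bᵢcᵢ/nᵢ), where nᵢ is the stratum total.
Stratum 1 (Women): n = 678; a·d/n = 80·296/678 = 34.9263; b·c/n = 229·73/678 = 24.6563
Stratum 2 (Men): n = 653; a·d/n = 290·168/653 = 74.6095; b·c/n = 30·165/653 = 7.5804
OR_MH = (34.9263 + 74.6095) / (24.6563 + 7.5804) = 109.5357 / 32.2367 = 3.39785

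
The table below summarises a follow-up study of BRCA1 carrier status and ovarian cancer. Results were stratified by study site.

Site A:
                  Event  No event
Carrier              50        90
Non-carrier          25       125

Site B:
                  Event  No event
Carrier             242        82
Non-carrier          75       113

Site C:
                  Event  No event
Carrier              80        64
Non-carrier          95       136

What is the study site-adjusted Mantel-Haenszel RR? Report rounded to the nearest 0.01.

RR_MH = Σ(aᵢ·n₀ᵢ/nᵢ) / Σ(cᵢ·n₁ᵢ/nᵢ), with n₁ᵢ = aᵢ+bᵢ (exposed), n₀ᵢ = cᵢ+dᵢ (unexposed), nᵢ = n₁ᵢ+n₀ᵢ.
Stratum 1 (Site A): n₁ = 140, n₀ = 150, n = 290; a·n₀/n = 50·150/290 = 25.8621; c·n₁/n = 25·140/290 = 12.0690
Stratum 2 (Site B): n₁ = 324, n₀ = 188, n = 512; a·n₀/n = 242·188/512 = 88.8594; c·n₁/n = 75·324/512 = 47.4609
Stratum 3 (Site C): n₁ = 144, n₀ = 231, n = 375; a·n₀/n = 80·231/375 = 49.2800; c·n₁/n = 95·144/375 = 36.4800
RR_MH = (25.8621 + 88.8594 + 49.2800) / (12.0690 + 47.4609 + 36.4800) = 164.0014 / 96.0099 = 1.70817

1.71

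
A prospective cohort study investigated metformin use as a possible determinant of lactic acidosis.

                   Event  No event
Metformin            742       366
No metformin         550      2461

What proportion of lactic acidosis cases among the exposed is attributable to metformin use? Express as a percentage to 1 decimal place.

Cells: a = 742, b = 366, c = 550, d = 2461.
Risk in exposed = 742/1108 = 0.66968; risk in unexposed = 550/3011 = 0.18266.
RR = 0.66968/0.18266 = 3.66617
AR% = (RR − 1)/RR × 100 = (3.66617 − 1)/3.66617 × 100 = 72.7236%

72.7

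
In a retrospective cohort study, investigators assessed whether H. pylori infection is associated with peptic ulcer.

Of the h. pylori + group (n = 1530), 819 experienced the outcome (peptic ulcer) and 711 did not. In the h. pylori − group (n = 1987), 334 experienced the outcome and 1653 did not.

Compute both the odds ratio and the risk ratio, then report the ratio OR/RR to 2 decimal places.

From the description: a = 819, b = 711, c = 334, d = 1653.
OR = (819·1653)/(711·334) = 1353807/237474 = 5.70086
Risk in exposed = 819/1530 = 0.53529; risk in unexposed = 334/1987 = 0.16809; RR = 3.18452
OR/RR = 5.70086 / 3.18452 = 1.79018
The outcome is not rare, so the OR lies further from 1 than the RR.

1.79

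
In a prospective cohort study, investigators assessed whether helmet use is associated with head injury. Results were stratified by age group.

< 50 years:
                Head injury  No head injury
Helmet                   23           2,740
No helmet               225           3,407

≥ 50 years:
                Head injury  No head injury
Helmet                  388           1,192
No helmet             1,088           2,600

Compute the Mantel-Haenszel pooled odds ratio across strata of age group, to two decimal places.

0.59

OR_MH = Σ(aᵢdᵢ/nᵢ) / Σ(bᵢcᵢ/nᵢ), where nᵢ is the stratum total.
Stratum 1 (< 50 years): n = 6395; a·d/n = 23·3407/6395 = 12.2535; b·c/n = 2740·225/6395 = 96.4034
Stratum 2 (≥ 50 years): n = 5268; a·d/n = 388·2600/5268 = 191.4958; b·c/n = 1192·1088/5268 = 246.1838
OR_MH = (12.2535 + 191.4958) / (96.4034 + 246.1838) = 203.7493 / 342.5872 = 0.59474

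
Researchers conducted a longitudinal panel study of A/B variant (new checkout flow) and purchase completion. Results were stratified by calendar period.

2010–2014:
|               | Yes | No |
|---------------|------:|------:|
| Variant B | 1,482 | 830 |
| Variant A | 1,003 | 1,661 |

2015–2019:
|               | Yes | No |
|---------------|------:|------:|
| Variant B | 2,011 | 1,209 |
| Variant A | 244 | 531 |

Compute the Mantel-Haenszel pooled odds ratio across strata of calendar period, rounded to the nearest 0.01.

3.16

OR_MH = Σ(aᵢdᵢ/nᵢ) / Σ(bᵢcᵢ/nᵢ), where nᵢ is the stratum total.
Stratum 1 (2010–2014): n = 4976; a·d/n = 1482·1661/4976 = 494.6949; b·c/n = 830·1003/4976 = 167.3010
Stratum 2 (2015–2019): n = 3995; a·d/n = 2011·531/3995 = 267.2944; b·c/n = 1209·244/3995 = 73.8413
OR_MH = (494.6949 + 267.2944) / (167.3010 + 73.8413) = 761.9893 / 241.1423 = 3.15991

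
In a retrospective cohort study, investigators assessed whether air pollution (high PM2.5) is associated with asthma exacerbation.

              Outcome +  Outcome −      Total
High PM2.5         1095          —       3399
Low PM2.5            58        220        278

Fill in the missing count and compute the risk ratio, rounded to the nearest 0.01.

1.54

The missing cell is in the exposed row: 3399 − 1095 = 2304.
So a = 1095, b = 2304, c = 58, d = 220.
RR = [a/(a+b)] / [c/(c+d)] = (1095/3399) / (58/278) = 0.32215/0.20863 = 1.54412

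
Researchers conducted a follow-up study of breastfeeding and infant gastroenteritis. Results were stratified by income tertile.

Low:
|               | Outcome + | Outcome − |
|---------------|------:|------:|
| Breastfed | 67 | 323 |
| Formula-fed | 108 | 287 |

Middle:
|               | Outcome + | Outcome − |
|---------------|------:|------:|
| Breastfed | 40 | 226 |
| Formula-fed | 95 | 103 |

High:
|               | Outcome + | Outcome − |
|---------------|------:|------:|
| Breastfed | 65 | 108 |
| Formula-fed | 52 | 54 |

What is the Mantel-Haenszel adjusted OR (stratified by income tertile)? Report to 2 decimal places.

OR_MH = Σ(aᵢdᵢ/nᵢ) / Σ(bᵢcᵢ/nᵢ), where nᵢ is the stratum total.
Stratum 1 (Low): n = 785; a·d/n = 67·287/785 = 24.4955; b·c/n = 323·108/785 = 44.4382
Stratum 2 (Middle): n = 464; a·d/n = 40·103/464 = 8.8793; b·c/n = 226·95/464 = 46.2716
Stratum 3 (High): n = 279; a·d/n = 65·54/279 = 12.5806; b·c/n = 108·52/279 = 20.1290
OR_MH = (24.4955 + 8.8793 + 12.5806) / (44.4382 + 46.2716 + 20.1290) = 45.9555 / 110.8388 = 0.41462

0.41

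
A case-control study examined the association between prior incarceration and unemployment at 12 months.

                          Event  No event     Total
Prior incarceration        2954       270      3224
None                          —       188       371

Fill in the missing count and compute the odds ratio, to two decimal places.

11.24

The missing cell is in the unexposed row: 371 − 188 = 183.
So a = 2954, b = 270, c = 183, d = 188.
OR = (a·d)/(b·c) = (2954 × 188) / (270 × 183) = 555352 / 49410 = 11.23967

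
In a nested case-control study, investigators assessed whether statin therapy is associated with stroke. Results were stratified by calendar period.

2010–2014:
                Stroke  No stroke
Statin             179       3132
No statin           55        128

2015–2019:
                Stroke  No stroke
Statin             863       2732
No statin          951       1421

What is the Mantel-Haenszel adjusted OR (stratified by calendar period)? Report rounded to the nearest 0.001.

0.438

OR_MH = Σ(aᵢdᵢ/nᵢ) / Σ(bᵢcᵢ/nᵢ), where nᵢ is the stratum total.
Stratum 1 (2010–2014): n = 3494; a·d/n = 179·128/3494 = 6.5575; b·c/n = 3132·55/3494 = 49.3017
Stratum 2 (2015–2019): n = 5967; a·d/n = 863·1421/5967 = 205.5175; b·c/n = 2732·951/5967 = 435.4168
OR_MH = (6.5575 + 205.5175) / (49.3017 + 435.4168) = 212.0750 / 484.7185 = 0.43752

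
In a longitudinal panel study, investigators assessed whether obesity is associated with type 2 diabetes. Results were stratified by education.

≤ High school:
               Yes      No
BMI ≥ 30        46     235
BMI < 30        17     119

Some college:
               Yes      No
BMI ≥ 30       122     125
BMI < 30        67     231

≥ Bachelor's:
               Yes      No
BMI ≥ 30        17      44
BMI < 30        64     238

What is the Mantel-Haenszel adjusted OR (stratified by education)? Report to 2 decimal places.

OR_MH = Σ(aᵢdᵢ/nᵢ) / Σ(bᵢcᵢ/nᵢ), where nᵢ is the stratum total.
Stratum 1 (≤ High school): n = 417; a·d/n = 46·119/417 = 13.1271; b·c/n = 235·17/417 = 9.5803
Stratum 2 (Some college): n = 545; a·d/n = 122·231/545 = 51.7101; b·c/n = 125·67/545 = 15.3670
Stratum 3 (≥ Bachelor's): n = 363; a·d/n = 17·238/363 = 11.1460; b·c/n = 44·64/363 = 7.7576
OR_MH = (13.1271 + 51.7101 + 11.1460) / (9.5803 + 15.3670 + 7.7576) = 75.9832 / 32.7049 = 2.32330

2.32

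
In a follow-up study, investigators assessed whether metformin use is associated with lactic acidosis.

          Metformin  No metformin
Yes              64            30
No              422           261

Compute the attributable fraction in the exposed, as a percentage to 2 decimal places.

21.71

Reading the table with exposure as columns: a = 64 (Metformin, case), b = 422 (Metformin, non-case), c = 30 (No metformin, case), d = 261.
Risk in exposed = 64/486 = 0.13169; risk in unexposed = 30/291 = 0.10309.
RR = 0.13169/0.10309 = 1.27737
AR% = (RR − 1)/RR × 100 = (1.27737 − 1)/1.27737 × 100 = 21.7139%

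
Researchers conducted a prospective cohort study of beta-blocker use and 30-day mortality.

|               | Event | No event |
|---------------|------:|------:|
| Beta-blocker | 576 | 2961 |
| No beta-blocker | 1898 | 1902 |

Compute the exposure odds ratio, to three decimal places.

0.195

Cells: a = 576, b = 2961, c = 1898, d = 1902.
OR = (a·d)/(b·c) = (576 × 1902) / (2961 × 1898) = 1095552 / 5619978 = 0.19494
Exposure is associated with lower odds of 30-day mortality (OR = 0.19 < 1).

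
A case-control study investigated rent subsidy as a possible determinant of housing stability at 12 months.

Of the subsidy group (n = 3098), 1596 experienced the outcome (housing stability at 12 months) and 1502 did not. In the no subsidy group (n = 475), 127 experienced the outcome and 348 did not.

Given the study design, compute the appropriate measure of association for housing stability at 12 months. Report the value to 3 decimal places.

2.912

From the description: a = 1596, b = 1502, c = 127, d = 348.
This is a case-control study: participants were sampled on outcome status, so risks in the source population cannot be estimated directly — relative risk is not valid here. The odds ratio is the appropriate measure.
OR = (a·d)/(b·c) = (1596 × 348) / (1502 × 127) = 555408 / 190754 = 2.91165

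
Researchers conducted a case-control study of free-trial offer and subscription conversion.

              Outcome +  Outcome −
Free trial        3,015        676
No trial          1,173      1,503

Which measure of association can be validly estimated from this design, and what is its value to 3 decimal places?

Cells: a = 3015, b = 676, c = 1173, d = 1503.
This is a case-control study: participants were sampled on outcome status, so risks in the source population cannot be estimated directly — relative risk is not valid here. The odds ratio is the appropriate measure.
OR = (a·d)/(b·c) = (3015 × 1503) / (676 × 1173) = 4531545 / 792948 = 5.71481

5.715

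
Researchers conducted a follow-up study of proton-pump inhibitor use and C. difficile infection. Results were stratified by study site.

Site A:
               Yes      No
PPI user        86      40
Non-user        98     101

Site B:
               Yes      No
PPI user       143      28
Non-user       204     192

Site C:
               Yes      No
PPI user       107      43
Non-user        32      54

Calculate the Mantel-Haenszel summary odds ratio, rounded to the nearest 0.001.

OR_MH = Σ(aᵢdᵢ/nᵢ) / Σ(bᵢcᵢ/nᵢ), where nᵢ is the stratum total.
Stratum 1 (Site A): n = 325; a·d/n = 86·101/325 = 26.7262; b·c/n = 40·98/325 = 12.0615
Stratum 2 (Site B): n = 567; a·d/n = 143·192/567 = 48.4233; b·c/n = 28·204/567 = 10.0741
Stratum 3 (Site C): n = 236; a·d/n = 107·54/236 = 24.4831; b·c/n = 43·32/236 = 5.8305
OR_MH = (26.7262 + 48.4233 + 24.4831) / (12.0615 + 10.0741 + 5.8305) = 99.6325 / 27.9661 = 3.56261

3.563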